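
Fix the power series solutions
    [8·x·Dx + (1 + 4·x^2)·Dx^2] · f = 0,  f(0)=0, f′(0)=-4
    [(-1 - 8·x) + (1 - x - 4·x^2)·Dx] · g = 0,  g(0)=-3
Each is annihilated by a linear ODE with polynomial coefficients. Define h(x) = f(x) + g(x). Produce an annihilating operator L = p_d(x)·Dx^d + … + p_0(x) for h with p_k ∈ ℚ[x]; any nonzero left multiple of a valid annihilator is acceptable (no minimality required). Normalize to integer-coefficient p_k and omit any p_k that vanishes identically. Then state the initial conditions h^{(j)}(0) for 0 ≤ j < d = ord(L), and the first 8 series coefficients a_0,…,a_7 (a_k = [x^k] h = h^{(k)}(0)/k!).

L = (40 - 160·x - 2272·x^2 - 4608·x^3 - 16896·x^4 - 6144·x^6)·Dx + (-31 - 264·x - 364·x^2 - 2208·x^3 - 4160·x^4 - 12800·x^5 - 768·x^6 - 6144·x^7)·Dx^2 + (5 + 11·x + 80·x^2 - 116·x^3 - 80·x^4 - 704·x^5 - 1536·x^6 - 256·x^7 - 1024·x^8)·Dx^3  (order 3).
h: a_k = -3, -7, -15, -65/3, -87, -1039/5, -543, -9005/7, …
ICs: h(0) = -3, h′(0) = -7, h′′(0) = -30.

f: a_k = 0, -4, 0, 16/3, 0, -64/5, 0, 256/7, …
g: a_k = -3, -3, -15, -27, -87, -195, -543, -1323, …
f+g: L₀ = lclm(L_f,L_g), ord ≤ 2+1.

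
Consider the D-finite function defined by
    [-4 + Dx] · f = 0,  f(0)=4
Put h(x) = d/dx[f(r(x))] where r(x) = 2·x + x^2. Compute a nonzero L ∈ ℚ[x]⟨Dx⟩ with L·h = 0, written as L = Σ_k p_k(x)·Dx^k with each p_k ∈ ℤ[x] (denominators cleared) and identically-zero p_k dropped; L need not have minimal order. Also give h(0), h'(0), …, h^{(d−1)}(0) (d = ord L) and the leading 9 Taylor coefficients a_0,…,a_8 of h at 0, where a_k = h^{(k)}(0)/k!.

L = (9 + 16·x + 8·x^2) + (-1 - x)·Dx  (order 1).
h: a_k = 32, 288, 1408, 14720/3, 13568, 472832/15, 2868224/45, 12061696/105, 11826176/63, …
ICs: h(0) = 32.

f: a_k = 4, 16, 32, 128/3, 128/3, 512/15, 1024/45, 4096/315, 2048/315, …
L₀ from L_f via x↦r, Dx↦r'^{-1}Dx.
Derive L from L₀ (diff closure).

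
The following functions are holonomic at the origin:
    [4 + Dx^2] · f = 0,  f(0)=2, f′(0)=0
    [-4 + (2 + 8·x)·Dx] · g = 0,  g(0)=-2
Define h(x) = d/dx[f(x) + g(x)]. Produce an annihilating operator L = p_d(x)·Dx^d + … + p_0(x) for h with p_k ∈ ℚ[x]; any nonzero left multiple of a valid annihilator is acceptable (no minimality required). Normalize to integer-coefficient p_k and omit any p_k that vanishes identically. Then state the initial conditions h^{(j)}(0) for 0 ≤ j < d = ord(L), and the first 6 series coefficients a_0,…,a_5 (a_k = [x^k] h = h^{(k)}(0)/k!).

L = (-32 - 16·x - 32·x^2) + (-4 - 24·x - 48·x^2 - 64·x^3)·Dx + (-8 - 4·x - 8·x^2)·Dx^2 + (-1 - 6·x - 12·x^2 - 16·x^3)·Dx^3  (order 3).
h: a_k = -4, 0, -24, 256/3, -280, 15104/15, …
ICs: h(0) = -4, h′(0) = 0, h′′(0) = -48.

f: a_k = 2, 0, -4, 0, 4/3, 0, …
g: a_k = -2, -4, 4, -8, 20, -56, …
f+g: L₀ = lclm(L_f,L_g), ord ≤ 2+1.
h₀' ⇒ L via d/dx closure of L₀.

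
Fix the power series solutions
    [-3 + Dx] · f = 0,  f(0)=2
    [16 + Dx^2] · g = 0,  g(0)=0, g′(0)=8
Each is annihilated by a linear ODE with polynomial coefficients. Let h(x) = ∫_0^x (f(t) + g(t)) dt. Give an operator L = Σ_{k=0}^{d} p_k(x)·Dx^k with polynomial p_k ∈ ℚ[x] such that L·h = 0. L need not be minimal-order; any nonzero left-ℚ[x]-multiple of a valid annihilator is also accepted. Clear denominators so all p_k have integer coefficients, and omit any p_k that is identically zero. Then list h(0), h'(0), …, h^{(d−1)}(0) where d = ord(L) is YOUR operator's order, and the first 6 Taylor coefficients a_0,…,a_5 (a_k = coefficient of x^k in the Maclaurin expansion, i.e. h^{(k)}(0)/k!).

L = -48·Dx + 16·Dx^2 - 3·Dx^3 + Dx^4  (order 4).
h: a_k = 0, 2, 7, 3, -37/12, 27/20, …
ICs: h(0) = 0, h′(0) = 2, h′′(0) = 14, h′′′(0) = 18.

f: a_k = 2, 6, 9, 9, 27/4, 81/20, …
g: a_k = 0, 8, 0, -64/3, 0, 256/15, …
L₀ := lclm(L_f,L_g); ord L₀ ≤ 1+2.
∫: right-multiply L₀ by Dx.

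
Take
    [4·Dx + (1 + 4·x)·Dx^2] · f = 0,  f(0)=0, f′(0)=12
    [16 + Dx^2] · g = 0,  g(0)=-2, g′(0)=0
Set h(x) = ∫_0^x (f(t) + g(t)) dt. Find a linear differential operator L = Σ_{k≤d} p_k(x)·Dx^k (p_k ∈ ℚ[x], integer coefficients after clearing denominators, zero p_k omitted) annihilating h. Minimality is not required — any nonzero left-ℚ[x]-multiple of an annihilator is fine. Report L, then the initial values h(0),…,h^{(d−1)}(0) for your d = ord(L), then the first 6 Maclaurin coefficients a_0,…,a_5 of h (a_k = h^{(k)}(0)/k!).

L = (448 + 512·x + 1024·x^2)·Dx^2 + (48 + 320·x + 768·x^2 + 1024·x^3)·Dx^3 + (28 + 32·x + 64·x^2)·Dx^4 + (3 + 20·x + 48·x^2 + 64·x^3)·Dx^5  (order 5).
h: a_k = 0, -2, 6, -8/3, 16, -128/3, …
ICs: h(0) = 0, h′(0) = -2, h′′(0) = 12, h′′′(0) = -16, h′′′′(0) = 384.

f: a_k = 0, 12, -24, 64, -192, 3072/5, …
g: a_k = -2, 0, 16, 0, -64/3, 0, …
Sum ⇒ L₀ = lclm(L_f,L_g) in ℚ(x)⟨Dx⟩.
h=∫h₀ ⇒ L = L₀·Dx.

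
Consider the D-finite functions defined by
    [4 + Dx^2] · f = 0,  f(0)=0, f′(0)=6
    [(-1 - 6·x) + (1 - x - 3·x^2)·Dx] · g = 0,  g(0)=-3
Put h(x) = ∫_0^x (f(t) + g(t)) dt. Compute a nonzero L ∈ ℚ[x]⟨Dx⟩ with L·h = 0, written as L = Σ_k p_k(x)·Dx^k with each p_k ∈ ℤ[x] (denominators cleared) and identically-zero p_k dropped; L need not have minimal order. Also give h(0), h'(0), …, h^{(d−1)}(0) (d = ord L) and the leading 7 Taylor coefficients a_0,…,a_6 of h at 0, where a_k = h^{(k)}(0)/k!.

L = (-92 - 608·x - 512·x^2 - 1104·x^3 - 360·x^4 - 432·x^5)·Dx + (24 - 4·x - 24·x^2 - 80·x^3 - 180·x^4 - 216·x^5 - 216·x^6)·Dx^2 + (-23 - 152·x - 128·x^2 - 276·x^3 - 90·x^4 - 108·x^5)·Dx^3 + (6 - x - 6·x^2 - 20·x^3 - 45·x^4 - 54·x^5 - 54·x^6)·Dx^4  (order 4).
h: a_k = 0, -3, 3/2, -4, -25/4, -57/5, -298/15, …
ICs: h(0) = 0, h′(0) = -3, h′′(0) = 3, h′′′(0) = -24.

f: a_k = 0, 6, 0, -4, 0, 4/5, 0, …
g: a_k = -3, -3, -12, -21, -57, -120, -291, …
Weyl lclm of L_f,L_g ⇒ L₀ (ord ≤ 3).
Integrate: L := L₀·Dx.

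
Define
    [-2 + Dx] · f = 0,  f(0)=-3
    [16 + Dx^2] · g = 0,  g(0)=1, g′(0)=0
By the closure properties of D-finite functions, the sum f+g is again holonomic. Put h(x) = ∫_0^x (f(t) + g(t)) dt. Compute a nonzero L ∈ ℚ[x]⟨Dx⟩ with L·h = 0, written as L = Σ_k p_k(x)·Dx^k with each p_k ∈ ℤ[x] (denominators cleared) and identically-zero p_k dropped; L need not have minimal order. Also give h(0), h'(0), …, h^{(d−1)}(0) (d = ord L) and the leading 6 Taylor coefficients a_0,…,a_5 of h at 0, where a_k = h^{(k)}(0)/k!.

f: a_k = -3, -6, -6, -4, -2, -4/5, …
g: a_k = 1, 0, -8, 0, 32/3, 0, …
L₀ := lclm(L_f,L_g); ord L₀ ≤ 1+2.
h=∫₀ˣh₀: take L = L₀·Dx.
L = -32·Dx + 16·Dx^2 - 2·Dx^3 + Dx^4  (order 4).
h: a_k = 0, -2, -3, -14/3, -1, 26/15, …
ICs: h(0) = 0, h′(0) = -2, h′′(0) = -6, h′′′(0) = -28.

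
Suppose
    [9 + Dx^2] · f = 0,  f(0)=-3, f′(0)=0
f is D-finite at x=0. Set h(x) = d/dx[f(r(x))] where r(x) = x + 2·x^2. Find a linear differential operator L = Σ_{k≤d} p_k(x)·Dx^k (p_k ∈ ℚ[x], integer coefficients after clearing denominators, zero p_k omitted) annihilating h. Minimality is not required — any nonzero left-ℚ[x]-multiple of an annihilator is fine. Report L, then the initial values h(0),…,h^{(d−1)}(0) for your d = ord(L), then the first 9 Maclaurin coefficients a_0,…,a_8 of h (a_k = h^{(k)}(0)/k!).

L = (57 + 144·x + 864·x^2 + 2304·x^3 + 2304·x^4) + (-12 - 48·x)·Dx + (1 + 8·x + 16·x^2)·Dx^2  (order 2).
h: a_k = 0, 27, 162, 351/2, -405, -57591/40, -40257/20, 88533/560, 1205037/280, …
ICs: h(0) = 0, h′(0) = 27.

f: a_k = -3, 0, 27/2, 0, -81/8, 0, 243/80, 0, -2187/4480, …
h₀=f(r): pull back L_f along r ⇒ L₀.
Differentiate: ansatz ord ≤ ord L₀ ⇒ L.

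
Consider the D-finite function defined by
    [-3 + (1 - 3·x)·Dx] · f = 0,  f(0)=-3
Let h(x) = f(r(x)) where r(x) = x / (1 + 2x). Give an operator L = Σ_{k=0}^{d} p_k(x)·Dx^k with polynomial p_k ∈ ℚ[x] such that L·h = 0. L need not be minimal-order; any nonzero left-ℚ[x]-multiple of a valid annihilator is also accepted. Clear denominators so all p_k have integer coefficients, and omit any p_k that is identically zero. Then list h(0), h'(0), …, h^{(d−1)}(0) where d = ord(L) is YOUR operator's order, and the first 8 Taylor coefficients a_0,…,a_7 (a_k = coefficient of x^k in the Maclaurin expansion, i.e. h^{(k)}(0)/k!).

f: a_k = -3, -9, -27, -81, -243, -729, -2187, -6561, …
h₀=f(r): pull back L_f along r ⇒ L₀.
L = 3 + (-1 - x + 2·x^2)·Dx  (order 1).
h: a_k = -3, -9, -9, -9, -9, -9, -9, -9, …
ICs: h(0) = -3.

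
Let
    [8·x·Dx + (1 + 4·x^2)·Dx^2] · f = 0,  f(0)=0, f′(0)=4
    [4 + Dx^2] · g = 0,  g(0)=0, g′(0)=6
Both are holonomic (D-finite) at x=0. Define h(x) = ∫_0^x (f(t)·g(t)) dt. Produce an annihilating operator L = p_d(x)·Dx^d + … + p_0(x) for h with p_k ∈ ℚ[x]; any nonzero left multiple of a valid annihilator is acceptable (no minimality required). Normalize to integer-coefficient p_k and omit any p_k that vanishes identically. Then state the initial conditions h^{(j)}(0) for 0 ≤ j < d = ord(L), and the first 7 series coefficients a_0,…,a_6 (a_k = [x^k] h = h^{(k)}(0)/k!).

f: a_k = 0, 4, 0, -16/3, 0, 64/5, 0, …
g: a_k = 0, 6, 0, -4, 0, 4/5, 0, …
Product ⇒ symmetric product L₀, ord ≤ 4.
∫: right-multiply L₀ by Dx.
L = (80 + 832·x^2 + 1408·x^4 + 2048·x^6 + 2048·x^8)·Dx + (96·x + 640·x^3 + 1536·x^5 + 2048·x^7)·Dx^2 + (24 + 256·x^2 + 576·x^4 + 1024·x^6 + 1024·x^8)·Dx^3 + (24·x + 160·x^3 + 384·x^5 + 512·x^7)·Dx^4 + (1 + 12·x^2 + 56·x^4 + 128·x^6 + 128·x^8)·Dx^5  (order 5).
h: a_k = 0, 0, 0, 8, 0, -48/5, 0, …
ICs: h(0) = 0, h′(0) = 0, h′′(0) = 0, h′′′(0) = 48, h′′′′(0) = 0.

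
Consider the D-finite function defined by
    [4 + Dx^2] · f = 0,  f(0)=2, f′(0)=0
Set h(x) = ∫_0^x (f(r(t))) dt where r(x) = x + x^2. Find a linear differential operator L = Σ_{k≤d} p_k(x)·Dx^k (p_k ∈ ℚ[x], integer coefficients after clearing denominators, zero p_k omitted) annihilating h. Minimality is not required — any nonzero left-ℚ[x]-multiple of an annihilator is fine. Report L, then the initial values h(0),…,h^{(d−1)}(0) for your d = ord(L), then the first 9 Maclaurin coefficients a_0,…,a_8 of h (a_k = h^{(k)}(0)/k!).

f: a_k = 2, 0, -4, 0, 4/3, 0, -8/45, 0, 4/315, …
Change of var in L_f (x↦r) gives L₀.
∫: right-multiply L₀ by Dx.
L = (4 + 24·x + 48·x^2 + 32·x^3)·Dx - 2·Dx^2 + (1 + 2·x)·Dx^3  (order 3).
h: a_k = 0, 2, 0, -4/3, -2, -8/15, 8/9, 352/315, 8/15, …
ICs: h(0) = 0, h′(0) = 2, h′′(0) = 0.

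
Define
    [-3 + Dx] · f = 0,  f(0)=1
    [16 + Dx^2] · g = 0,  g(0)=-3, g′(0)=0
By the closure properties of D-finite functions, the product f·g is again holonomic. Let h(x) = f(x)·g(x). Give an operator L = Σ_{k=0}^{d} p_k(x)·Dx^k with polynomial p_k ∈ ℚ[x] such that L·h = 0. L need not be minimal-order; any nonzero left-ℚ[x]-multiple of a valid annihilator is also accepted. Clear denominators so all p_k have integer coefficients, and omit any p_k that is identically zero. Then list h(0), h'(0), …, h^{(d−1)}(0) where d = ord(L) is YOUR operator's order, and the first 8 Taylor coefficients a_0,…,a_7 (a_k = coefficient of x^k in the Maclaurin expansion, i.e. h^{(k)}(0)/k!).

f: a_k = 1, 3, 9/2, 9/2, 27/8, 81/40, 81/80, 243/560, …
g: a_k = -3, 0, 24, 0, -32, 0, 256/15, 0, …
f·g: L₀ = L_f ⊗_s L_g, ord ≤ 1·2.
L = 25 - 6·Dx + Dx^2  (order 2).
h: a_k = -3, -9, 21/2, 117/2, 527/8, 237/40, -11753/240, -25481/560, …
ICs: h(0) = -3, h′(0) = -9.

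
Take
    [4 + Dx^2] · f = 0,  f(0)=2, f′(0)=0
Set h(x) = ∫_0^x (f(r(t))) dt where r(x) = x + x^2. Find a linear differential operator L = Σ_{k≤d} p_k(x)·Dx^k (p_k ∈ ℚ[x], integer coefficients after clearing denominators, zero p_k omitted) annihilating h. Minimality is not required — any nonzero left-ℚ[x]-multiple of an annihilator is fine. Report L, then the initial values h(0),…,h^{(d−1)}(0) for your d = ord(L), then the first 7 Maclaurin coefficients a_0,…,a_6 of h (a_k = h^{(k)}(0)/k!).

f: a_k = 2, 0, -4, 0, 4/3, 0, -8/45, …
h₀=f(r): pull back L_f along r ⇒ L₀.
h=∫h₀ ⇒ L = L₀·Dx.
L = (4 + 24·x + 48·x^2 + 32·x^3)·Dx - 2·Dx^2 + (1 + 2·x)·Dx^3  (order 3).
h: a_k = 0, 2, 0, -4/3, -2, -8/15, 8/9, …
ICs: h(0) = 0, h′(0) = 2, h′′(0) = 0.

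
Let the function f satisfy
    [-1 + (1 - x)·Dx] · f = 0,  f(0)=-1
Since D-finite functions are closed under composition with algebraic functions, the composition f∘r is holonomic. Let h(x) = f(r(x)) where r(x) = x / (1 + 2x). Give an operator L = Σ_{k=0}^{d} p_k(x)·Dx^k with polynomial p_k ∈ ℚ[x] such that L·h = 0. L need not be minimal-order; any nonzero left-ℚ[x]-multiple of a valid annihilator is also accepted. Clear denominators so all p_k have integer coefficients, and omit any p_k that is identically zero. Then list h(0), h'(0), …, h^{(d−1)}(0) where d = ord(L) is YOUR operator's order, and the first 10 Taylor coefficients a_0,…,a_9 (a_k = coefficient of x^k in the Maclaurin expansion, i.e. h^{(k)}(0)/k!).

f: a_k = -1, -1, -1, -1, -1, -1, -1, -1, -1, -1, …
L₀ from L_f via x↦r, Dx↦r'^{-1}Dx.
L = -1 + (1 + 3·x + 2·x^2)·Dx  (order 1).
h: a_k = -1, -1, 1, -1, 1, -1, 1, -1, 1, -1, …
ICs: h(0) = -1.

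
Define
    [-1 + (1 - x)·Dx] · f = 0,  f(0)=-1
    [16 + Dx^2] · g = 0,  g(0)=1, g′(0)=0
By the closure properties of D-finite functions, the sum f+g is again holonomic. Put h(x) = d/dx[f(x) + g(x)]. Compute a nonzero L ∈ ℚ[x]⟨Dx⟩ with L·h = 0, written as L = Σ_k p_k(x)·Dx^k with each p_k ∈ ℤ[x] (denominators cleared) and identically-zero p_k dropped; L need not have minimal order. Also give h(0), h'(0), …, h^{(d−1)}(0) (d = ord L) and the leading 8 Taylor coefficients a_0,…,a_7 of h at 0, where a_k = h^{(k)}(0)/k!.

f: a_k = -1, -1, -1, -1, -1, -1, -1, -1, …
g: a_k = 1, 0, -8, 0, 32/3, 0, -256/45, 0, …
f+g: L₀ = lclm(L_f,L_g), ord ≤ 1+2.
Differentiate: ansatz ord ≤ ord L₀ ⇒ L.
L = (448 - 512·x + 256·x^2) + (-176 + 432·x - 384·x^2 + 128·x^3)·Dx + (28 - 32·x + 16·x^2)·Dx^2 + (-11 + 27·x - 24·x^2 + 8·x^3)·Dx^3  (order 3).
h: a_k = -1, -18, -3, 116/3, -5, -602/15, -7, 1576/315, …
ICs: h(0) = -1, h′(0) = -18, h′′(0) = -6.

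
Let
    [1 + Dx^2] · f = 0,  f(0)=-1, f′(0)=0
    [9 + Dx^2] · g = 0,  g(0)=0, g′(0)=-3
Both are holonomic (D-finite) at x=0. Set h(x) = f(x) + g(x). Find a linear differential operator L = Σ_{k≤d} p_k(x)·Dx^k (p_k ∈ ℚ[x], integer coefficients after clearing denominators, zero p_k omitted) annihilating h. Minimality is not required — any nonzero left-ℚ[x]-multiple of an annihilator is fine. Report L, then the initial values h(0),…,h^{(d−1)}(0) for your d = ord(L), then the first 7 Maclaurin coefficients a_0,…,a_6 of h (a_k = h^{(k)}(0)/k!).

L = 9 + 10·Dx^2 + Dx^4  (order 4).
h: a_k = -1, -3, 1/2, 9/2, -1/24, -81/40, 1/720, …
ICs: h(0) = -1, h′(0) = -3, h′′(0) = 1, h′′′(0) = 27.

f: a_k = -1, 0, 1/2, 0, -1/24, 0, 1/720, …
g: a_k = 0, -3, 0, 9/2, 0, -81/40, 0, …
Sum ⇒ L₀ = lclm(L_f,L_g) in ℚ(x)⟨Dx⟩.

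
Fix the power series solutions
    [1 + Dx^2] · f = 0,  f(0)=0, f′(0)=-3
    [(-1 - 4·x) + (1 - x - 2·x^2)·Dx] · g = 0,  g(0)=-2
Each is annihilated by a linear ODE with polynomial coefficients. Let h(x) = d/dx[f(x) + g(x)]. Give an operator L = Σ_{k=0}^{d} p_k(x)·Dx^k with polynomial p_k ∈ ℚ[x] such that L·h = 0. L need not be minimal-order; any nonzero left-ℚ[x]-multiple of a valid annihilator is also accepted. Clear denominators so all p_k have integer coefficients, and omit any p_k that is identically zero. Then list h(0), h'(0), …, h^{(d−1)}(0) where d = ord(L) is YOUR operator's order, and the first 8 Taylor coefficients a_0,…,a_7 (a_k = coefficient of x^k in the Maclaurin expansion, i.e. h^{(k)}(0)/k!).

f: a_k = 0, -3, 0, 1/2, 0, -1/40, 0, 1/1680, …
g: a_k = -2, -2, -6, -10, -22, -42, -86, -170, …
Weyl lclm of L_f,L_g ⇒ L₀ (ord ≤ 3).
h=h₀': d/dx-closure on L₀ ⇒ L.
L = (270 + 1200·x + 2862·x^2 + 1860·x^3 + 1920·x^4 + 144·x^5 + 96·x^6) + (-31 - 115·x + 75·x^2 + 241·x^3 + 430·x^4 + 372·x^5 + 56·x^6 + 32·x^7)·Dx + (270 + 1200·x + 2862·x^2 + 1860·x^3 + 1920·x^4 + 144·x^5 + 96·x^6)·Dx^2 + (-31 - 115·x + 75·x^2 + 241·x^3 + 430·x^4 + 372·x^5 + 56·x^6 + 32·x^7)·Dx^3  (order 3).
h: a_k = -5, -12, -57/2, -88, -1681/8, -516, -285599/240, -2736, …
ICs: h(0) = -5, h′(0) = -12, h′′(0) = -57.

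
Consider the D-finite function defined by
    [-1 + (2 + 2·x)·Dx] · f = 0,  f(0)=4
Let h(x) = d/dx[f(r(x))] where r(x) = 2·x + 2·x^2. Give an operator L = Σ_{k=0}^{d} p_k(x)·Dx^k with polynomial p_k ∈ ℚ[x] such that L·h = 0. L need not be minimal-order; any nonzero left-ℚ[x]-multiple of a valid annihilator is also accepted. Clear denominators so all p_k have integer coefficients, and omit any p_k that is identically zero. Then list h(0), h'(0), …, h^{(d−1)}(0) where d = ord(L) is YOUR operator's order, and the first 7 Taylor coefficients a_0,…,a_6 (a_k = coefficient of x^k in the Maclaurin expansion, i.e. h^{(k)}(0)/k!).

L = 1 + (-1 - 4·x - 6·x^2 - 4·x^3)·Dx  (order 1).
h: a_k = 4, 4, -6, 6, -5/2, -9/2, 49/4, …
ICs: h(0) = 4.

f: a_k = 4, 2, -1/2, 1/4, -5/32, 7/64, -21/256, …
Substitute x→r, Dx→(1/r')Dx; clear ⇒ L₀.
Derive L from L₀ (diff closure).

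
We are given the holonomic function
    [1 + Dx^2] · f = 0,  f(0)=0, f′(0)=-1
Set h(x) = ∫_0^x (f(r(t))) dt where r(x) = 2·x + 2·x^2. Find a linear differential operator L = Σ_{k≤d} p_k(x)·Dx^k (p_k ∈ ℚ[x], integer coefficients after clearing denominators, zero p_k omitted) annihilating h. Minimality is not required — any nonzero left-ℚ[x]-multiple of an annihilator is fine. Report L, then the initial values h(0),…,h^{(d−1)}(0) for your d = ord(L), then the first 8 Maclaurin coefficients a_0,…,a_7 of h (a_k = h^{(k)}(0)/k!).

L = (4 + 24·x + 48·x^2 + 32·x^3)·Dx - 2·Dx^2 + (1 + 2·x)·Dx^3  (order 3).
h: a_k = 0, 0, -1, -2/3, 1/3, 4/5, 28/45, 0, …
ICs: h(0) = 0, h′(0) = 0, h′′(0) = -2.

f: a_k = 0, -1, 0, 1/6, 0, -1/120, 0, 1/5040, …
L₀ from L_f via x↦r, Dx↦r'^{-1}Dx.
Integrate: L := L₀·Dx.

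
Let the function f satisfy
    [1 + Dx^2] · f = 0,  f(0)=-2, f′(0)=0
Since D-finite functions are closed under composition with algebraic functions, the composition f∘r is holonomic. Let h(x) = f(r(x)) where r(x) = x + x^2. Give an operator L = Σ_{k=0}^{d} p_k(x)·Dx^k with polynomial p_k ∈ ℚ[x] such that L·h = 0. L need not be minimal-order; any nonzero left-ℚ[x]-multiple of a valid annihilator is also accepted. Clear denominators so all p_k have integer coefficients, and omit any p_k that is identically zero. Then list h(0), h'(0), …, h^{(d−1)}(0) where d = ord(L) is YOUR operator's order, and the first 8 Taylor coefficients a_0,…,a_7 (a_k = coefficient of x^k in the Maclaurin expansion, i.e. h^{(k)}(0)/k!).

L = (1 + 6·x + 12·x^2 + 8·x^3) - 2·Dx + (1 + 2·x)·Dx^2  (order 2).
h: a_k = -2, 0, 1, 2, 11/12, -1/3, -179/360, -19/60, …
ICs: h(0) = -2, h′(0) = 0.

f: a_k = -2, 0, 1, 0, -1/12, 0, 1/360, 0, …
Substitute x→r, Dx→(1/r')Dx; clear ⇒ L₀.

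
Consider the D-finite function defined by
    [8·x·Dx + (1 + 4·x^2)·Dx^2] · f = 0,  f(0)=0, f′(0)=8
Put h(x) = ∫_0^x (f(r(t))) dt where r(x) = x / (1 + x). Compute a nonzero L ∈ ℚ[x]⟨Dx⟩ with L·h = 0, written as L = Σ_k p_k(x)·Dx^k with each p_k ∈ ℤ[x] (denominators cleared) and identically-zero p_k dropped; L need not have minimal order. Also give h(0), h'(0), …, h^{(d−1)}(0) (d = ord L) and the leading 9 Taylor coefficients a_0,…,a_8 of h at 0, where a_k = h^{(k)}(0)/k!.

f: a_k = 0, 8, 0, -32/3, 0, 128/5, 0, -512/7, 0, …
L₀ from L_f via x↦r, Dx↦r'^{-1}Dx.
Integrate: L := L₀·Dx.
L = (2 + 10·x)·Dx^2 + (1 + 2·x + 5·x^2)·Dx^3  (order 3).
h: a_k = 0, 0, 4, -8/3, -2/3, 24/5, -76/15, -88/21, 139/7, …
ICs: h(0) = 0, h′(0) = 0, h′′(0) = 8.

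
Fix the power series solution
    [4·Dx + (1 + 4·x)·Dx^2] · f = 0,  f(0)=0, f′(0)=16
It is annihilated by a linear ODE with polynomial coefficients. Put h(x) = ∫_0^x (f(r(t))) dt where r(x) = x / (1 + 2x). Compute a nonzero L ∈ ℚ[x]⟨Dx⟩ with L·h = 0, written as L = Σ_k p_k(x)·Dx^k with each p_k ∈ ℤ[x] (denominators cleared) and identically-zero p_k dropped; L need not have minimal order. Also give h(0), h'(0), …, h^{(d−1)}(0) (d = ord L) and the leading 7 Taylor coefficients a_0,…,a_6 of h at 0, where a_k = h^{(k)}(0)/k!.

L = (8 + 24·x)·Dx^2 + (1 + 8·x + 12·x^2)·Dx^3  (order 3).
h: a_k = 0, 0, 8, -64/3, 208/3, -256, 15488/15, …
ICs: h(0) = 0, h′(0) = 0, h′′(0) = 16.

f: a_k = 0, 16, -32, 256/3, -256, 4096/5, -8192/3, …
Substitute x→r, Dx→(1/r')Dx; clear ⇒ L₀.
h=∫h₀ ⇒ L = L₀·Dx.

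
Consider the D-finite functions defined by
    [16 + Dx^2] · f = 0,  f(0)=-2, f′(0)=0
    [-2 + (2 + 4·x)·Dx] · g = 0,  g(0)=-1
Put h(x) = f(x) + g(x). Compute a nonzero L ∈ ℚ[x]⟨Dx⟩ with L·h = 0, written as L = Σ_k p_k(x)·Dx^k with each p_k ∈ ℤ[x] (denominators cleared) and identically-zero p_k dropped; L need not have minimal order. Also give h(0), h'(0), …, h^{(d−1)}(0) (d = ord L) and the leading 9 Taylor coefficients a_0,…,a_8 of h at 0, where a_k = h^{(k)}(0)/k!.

f: a_k = -2, 0, 16, 0, -64/3, 0, 512/45, 0, -1024/315, …
g: a_k = -1, -1, 1/2, -1/2, 5/8, -7/8, 21/16, -33/16, 429/128, …
h₀=f+g: left-lcm gives L₀, ord ≤ 3.
L = (-304 - 1024·x - 1024·x^2) + (240 + 1504·x + 3072·x^2 + 2048·x^3)·Dx + (-19 - 64·x - 64·x^2)·Dx^2 + (15 + 94·x + 192·x^2 + 128·x^3)·Dx^3  (order 3).
h: a_k = -3, -1, 33/2, -1/2, -497/24, -7/8, 9137/720, -33/16, 4063/40320, …
ICs: h(0) = -3, h′(0) = -1, h′′(0) = 33.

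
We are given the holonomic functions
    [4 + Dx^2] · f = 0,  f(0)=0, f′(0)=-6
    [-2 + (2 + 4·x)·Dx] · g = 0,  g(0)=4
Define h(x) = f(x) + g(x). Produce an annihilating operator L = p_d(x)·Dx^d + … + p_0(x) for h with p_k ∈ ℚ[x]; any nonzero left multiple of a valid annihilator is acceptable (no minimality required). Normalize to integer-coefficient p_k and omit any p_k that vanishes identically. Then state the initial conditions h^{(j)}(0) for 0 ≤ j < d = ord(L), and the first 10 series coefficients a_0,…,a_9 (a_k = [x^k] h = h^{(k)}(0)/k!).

L = (-28 - 64·x - 64·x^2) + (12 + 88·x + 192·x^2 + 128·x^3)·Dx + (-7 - 16·x - 16·x^2)·Dx^2 + (3 + 22·x + 48·x^2 + 32·x^3)·Dx^3  (order 3).
h: a_k = 4, -2, -2, 6, -5/2, 27/10, -21/4, 3497/420, -429/32, 675547/30240, …
ICs: h(0) = 4, h′(0) = -2, h′′(0) = -4.

f: a_k = 0, -6, 0, 4, 0, -4/5, 0, 8/105, 0, -4/945, …
g: a_k = 4, 4, -2, 2, -5/2, 7/2, -21/4, 33/4, -429/32, 715/32, …
f+g: L₀ = lclm(L_f,L_g), ord ≤ 2+1.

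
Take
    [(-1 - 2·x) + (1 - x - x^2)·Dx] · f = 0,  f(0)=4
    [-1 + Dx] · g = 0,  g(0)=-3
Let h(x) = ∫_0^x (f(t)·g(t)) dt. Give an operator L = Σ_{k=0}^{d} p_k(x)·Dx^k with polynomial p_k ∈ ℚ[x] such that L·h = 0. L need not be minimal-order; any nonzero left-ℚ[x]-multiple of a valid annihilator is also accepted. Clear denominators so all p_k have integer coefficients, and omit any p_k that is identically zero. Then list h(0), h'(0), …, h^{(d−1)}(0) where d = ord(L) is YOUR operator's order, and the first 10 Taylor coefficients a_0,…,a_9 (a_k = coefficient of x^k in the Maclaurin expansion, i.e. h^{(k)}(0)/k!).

f: a_k = 4, 4, 8, 12, 20, 32, 52, 84, 136, 220, …
g: a_k = -3, -3, -3/2, -1/2, -1/8, -1/40, -1/240, -1/1680, -1/13440, -1/120960, …
f·g: L₀ = L_f ⊗_s L_g, ord ≤ 1·1.
h=∫₀ˣh₀: take L = L₀·Dx.
L = (2 + x - x^2)·Dx + (-1 + x + x^2)·Dx^2  (order 2).
h: a_k = 0, -12, -12, -14, -17, -221/10, -893/30, -17347/420, -98221/1680, -2542969/30240, …
ICs: h(0) = 0, h′(0) = -12.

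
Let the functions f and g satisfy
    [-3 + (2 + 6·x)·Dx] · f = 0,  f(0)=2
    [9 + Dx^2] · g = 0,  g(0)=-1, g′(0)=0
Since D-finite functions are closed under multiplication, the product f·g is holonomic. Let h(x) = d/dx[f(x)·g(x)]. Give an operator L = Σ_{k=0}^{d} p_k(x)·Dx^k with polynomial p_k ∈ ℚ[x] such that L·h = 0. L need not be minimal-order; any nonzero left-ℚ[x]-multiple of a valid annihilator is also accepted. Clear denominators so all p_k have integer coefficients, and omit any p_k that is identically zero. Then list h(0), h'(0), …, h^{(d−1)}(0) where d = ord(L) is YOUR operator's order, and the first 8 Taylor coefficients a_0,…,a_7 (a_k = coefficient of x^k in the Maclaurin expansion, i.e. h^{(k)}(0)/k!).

L = (477 + 3888·x + 11016·x^2 + 15552·x^3 + 11664·x^4) + (-12 - 324·x - 1296·x^2 - 1296·x^3)·Dx + (28 + 264·x + 972·x^2 + 1728·x^3 + 1296·x^4)·Dx^2  (order 2).
h: a_k = -3, 45/2, 243/8, -675/16, -5265/128, 84807/1280, -682101/5120, 32110263/71680, …
ICs: h(0) = -3, h′(0) = 45/2.

f: a_k = 2, 3, -9/4, 27/8, -405/64, 1701/128, -15309/512, 72171/1024, …
g: a_k = -1, 0, 9/2, 0, -27/8, 0, 81/80, 0, …
h₀=f·g: eliminate ⇒ L₀, order ≤ 1·2.
Differentiate: ansatz ord ≤ ord L₀ ⇒ L.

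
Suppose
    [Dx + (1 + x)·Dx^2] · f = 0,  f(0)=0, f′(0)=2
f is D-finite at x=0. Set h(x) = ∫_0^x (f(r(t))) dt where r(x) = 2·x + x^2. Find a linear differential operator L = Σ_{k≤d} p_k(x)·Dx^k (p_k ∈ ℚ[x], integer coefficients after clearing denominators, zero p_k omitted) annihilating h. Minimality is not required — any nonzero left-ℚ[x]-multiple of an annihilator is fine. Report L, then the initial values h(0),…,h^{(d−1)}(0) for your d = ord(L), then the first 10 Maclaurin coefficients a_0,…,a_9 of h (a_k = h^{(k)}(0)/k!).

f: a_k = 0, 2, -1, 2/3, -1/2, 2/5, -1/3, 2/7, -1/4, 2/9, …
h₀=f(r): pull back L_f along r ⇒ L₀.
∫: right-multiply L₀ by Dx.
L = Dx^2 + (1 + x)·Dx^3  (order 3).
h: a_k = 0, 0, 2, -2/3, 1/3, -1/5, 2/15, -2/21, 1/14, -1/18, …
ICs: h(0) = 0, h′(0) = 0, h′′(0) = 4.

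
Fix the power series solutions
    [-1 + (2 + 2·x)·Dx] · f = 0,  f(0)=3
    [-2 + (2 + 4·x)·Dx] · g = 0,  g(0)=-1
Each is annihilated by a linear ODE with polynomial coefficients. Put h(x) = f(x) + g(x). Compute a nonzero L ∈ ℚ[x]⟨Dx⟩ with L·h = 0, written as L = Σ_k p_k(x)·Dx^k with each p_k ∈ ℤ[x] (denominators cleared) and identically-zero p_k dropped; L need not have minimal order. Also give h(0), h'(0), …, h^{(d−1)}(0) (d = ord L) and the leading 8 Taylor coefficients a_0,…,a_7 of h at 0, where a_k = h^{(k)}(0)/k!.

L = -1 + (3 + 4·x)·Dx + (2 + 6·x + 4·x^2)·Dx^2  (order 2).
h: a_k = 2, 1/2, 1/8, -5/16, 65/128, -203/256, 1281/1024, -4125/2048, …
ICs: h(0) = 2, h′(0) = 1/2.

f: a_k = 3, 3/2, -3/8, 3/16, -15/128, 21/256, -63/1024, 99/2048, …
g: a_k = -1, -1, 1/2, -1/2, 5/8, -7/8, 21/16, -33/16, …
Sum ⇒ L₀ = lclm(L_f,L_g) in ℚ(x)⟨Dx⟩.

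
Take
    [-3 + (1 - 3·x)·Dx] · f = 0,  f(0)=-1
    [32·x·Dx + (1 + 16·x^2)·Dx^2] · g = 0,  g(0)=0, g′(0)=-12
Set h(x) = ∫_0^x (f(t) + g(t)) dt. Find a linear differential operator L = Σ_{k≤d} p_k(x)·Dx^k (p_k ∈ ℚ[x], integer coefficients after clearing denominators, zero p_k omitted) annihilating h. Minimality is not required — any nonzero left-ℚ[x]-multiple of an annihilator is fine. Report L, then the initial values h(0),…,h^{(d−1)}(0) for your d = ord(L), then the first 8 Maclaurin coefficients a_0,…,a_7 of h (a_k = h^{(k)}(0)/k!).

L = (-96 + 1152·x + 4608·x^2)·Dx^2 + (43 - 96·x + 240·x^2 + 4608·x^3)·Dx^3 + (-3 - 7·x - 112·x^3 + 768·x^4)·Dx^4  (order 4).
h: a_k = 0, -1, -15/2, -3, 37/4, -81/5, -1429/10, -729/7, …
ICs: h(0) = 0, h′(0) = -1, h′′(0) = -15, h′′′(0) = -18.

f: a_k = -1, -3, -9, -27, -81, -243, -729, -2187, …
g: a_k = 0, -12, 0, 64, 0, -3072/5, 0, 49152/7, …
L₀ := lclm(L_f,L_g); ord L₀ ≤ 1+2.
h=∫h₀ ⇒ L = L₀·Dx.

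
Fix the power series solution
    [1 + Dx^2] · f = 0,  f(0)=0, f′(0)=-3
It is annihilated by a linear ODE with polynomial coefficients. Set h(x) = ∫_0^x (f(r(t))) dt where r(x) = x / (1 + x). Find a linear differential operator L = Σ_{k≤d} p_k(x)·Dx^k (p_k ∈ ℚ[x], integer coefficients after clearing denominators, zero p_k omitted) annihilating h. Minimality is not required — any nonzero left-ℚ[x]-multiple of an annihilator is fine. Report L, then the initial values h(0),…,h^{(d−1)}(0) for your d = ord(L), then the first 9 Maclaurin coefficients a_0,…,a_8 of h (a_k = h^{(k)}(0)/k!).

f: a_k = 0, -3, 0, 1/2, 0, -1/40, 0, 1/1680, 0, …
h₀=f(r): pull back L_f along r ⇒ L₀.
h=∫h₀ ⇒ L = L₀·Dx.
L = Dx + (2 + 6·x + 6·x^2 + 2·x^3)·Dx^2 + (1 + 4·x + 6·x^2 + 4·x^3 + x^4)·Dx^3  (order 3).
h: a_k = 0, 0, -3/2, 1, -5/8, 3/10, -1/240, -15/56, 6931/13440, …
ICs: h(0) = 0, h′(0) = 0, h′′(0) = -3.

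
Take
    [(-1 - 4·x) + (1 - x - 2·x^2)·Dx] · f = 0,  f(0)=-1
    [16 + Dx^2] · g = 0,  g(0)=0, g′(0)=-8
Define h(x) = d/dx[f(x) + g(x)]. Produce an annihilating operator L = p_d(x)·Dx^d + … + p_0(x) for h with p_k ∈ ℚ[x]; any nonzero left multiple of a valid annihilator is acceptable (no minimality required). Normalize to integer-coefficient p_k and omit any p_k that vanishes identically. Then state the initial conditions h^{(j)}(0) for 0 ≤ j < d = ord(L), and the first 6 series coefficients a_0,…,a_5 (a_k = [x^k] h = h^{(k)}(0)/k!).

L = (2880 + 9600·x + 20736·x^2 + 7680·x^3 + 15360·x^4 + 18432·x^5 + 12288·x^6) + (-368 - 1040·x + 2400·x^2 + 2048·x^3 - 2560·x^4 + 1536·x^5 + 7168·x^6 + 4096·x^7)·Dx + (180 + 600·x + 1296·x^2 + 480·x^3 + 960·x^4 + 1152·x^5 + 768·x^6)·Dx^2 + (-23 - 65·x + 150·x^2 + 128·x^3 - 160·x^4 + 96·x^5 + 448·x^6 + 256·x^7)·Dx^3  (order 3).
h: a_k = -9, -6, 49, -44, -571/3, -258, …
ICs: h(0) = -9, h′(0) = -6, h′′(0) = 98.

f: a_k = -1, -1, -3, -5, -11, -21, …
g: a_k = 0, -8, 0, 64/3, 0, -256/15, …
f+g: L₀ = lclm(L_f,L_g), ord ≤ 1+2.
h₀' ⇒ L via d/dx closure of L₀.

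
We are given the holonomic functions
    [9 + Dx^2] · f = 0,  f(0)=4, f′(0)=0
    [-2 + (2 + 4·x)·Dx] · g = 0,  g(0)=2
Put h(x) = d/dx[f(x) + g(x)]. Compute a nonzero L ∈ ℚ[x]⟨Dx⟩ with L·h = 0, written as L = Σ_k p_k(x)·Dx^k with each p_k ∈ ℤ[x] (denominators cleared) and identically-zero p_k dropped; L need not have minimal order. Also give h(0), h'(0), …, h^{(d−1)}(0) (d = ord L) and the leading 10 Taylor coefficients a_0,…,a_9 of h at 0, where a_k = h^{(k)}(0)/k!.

L = (-18 - 27·x - 27·x^2) + (-9 - 45·x - 81·x^2 - 54·x^3)·Dx + (-2 - 3·x - 3·x^2)·Dx^2 + (-1 - 5·x - 9·x^2 - 6·x^3)·Dx^3  (order 3).
h: a_k = 2, -38, 3, 49, 35/4, -801/20, 231/8, -13557/280, 6435/64, -426883/2240, …
ICs: h(0) = 2, h′(0) = -38, h′′(0) = 6.

f: a_k = 4, 0, -18, 0, 27/2, 0, -81/20, 0, 729/1120, 0, …
g: a_k = 2, 2, -1, 1, -5/4, 7/4, -21/8, 33/8, -429/64, 715/64, …
Sum ⇒ L₀ = lclm(L_f,L_g) in ℚ(x)⟨Dx⟩.
Derive L from L₀ (diff closure).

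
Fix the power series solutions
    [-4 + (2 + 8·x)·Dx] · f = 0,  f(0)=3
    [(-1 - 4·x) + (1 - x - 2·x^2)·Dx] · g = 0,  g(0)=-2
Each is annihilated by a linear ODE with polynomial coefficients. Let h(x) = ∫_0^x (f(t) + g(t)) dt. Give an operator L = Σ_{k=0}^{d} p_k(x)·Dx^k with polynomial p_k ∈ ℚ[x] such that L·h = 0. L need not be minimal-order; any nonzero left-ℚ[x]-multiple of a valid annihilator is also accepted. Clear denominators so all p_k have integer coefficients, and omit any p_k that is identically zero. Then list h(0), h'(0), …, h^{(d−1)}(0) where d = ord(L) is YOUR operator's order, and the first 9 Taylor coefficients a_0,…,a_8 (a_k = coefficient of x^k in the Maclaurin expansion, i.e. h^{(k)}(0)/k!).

f: a_k = 3, 6, -6, 12, -30, 84, -252, 792, -2574, …
g: a_k = -2, -2, -6, -10, -22, -42, -86, -170, -342, …
h₀=f+g: left-lcm gives L₀, ord ≤ 2.
h=∫h₀ ⇒ L = L₀·Dx.
L = (16 + 84·x + 120·x^2 + 160·x^3)·Dx + (-10 - 52·x - 204·x^2 - 400·x^3 - 400·x^4)·Dx^2 + (-1 + 7·x + 56·x^2 + 8·x^3 - 200·x^4 - 160·x^5)·Dx^3  (order 3).
h: a_k = 0, 1, 2, -4, 1/2, -52/5, 7, -338/7, 311/4, …
ICs: h(0) = 0, h′(0) = 1, h′′(0) = 4.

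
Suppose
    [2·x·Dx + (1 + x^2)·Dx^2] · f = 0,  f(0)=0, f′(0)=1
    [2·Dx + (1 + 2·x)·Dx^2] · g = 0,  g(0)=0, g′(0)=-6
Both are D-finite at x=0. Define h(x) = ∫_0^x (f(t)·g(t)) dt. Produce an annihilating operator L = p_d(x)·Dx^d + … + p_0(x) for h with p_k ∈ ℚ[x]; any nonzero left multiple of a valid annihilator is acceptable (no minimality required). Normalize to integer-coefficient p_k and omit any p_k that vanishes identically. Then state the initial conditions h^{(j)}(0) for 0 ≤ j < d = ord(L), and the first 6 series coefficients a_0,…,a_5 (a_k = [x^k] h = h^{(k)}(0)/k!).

f: a_k = 0, 1, 0, -1/3, 0, 1/5, …
g: a_k = 0, -6, 6, -8, 12, -96/5, …
L₀ := L_f ⊗_s L_g (sym. prod.), ord ≤ 4.
h=∫h₀ ⇒ L = L₀·Dx.
L = (24 + 80·x + 88·x^2 + 240·x^3 + 240·x^4 + 208·x^5 + 16·x^7)·Dx^2 + (12 + 80·x + 332·x^2 + 608·x^3 + 880·x^4 + 744·x^5 + 560·x^6 + 24·x^7 + 56·x^8)·Dx^3 + (12 + 52·x + 168·x^2 + 372·x^3 + 516·x^4 + 564·x^5 + 384·x^6 + 276·x^7 + 24·x^8 + 32·x^9)·Dx^4 + (2 + 12·x + 34·x^2 + 64·x^3 + 87·x^4 + 96·x^5 + 84·x^6 + 48·x^7 + 33·x^8 + 4·x^9 + 4·x^10)·Dx^5  (order 5).
h: a_k = 0, 0, 0, -2, 3/2, -6/5, …
ICs: h(0) = 0, h′(0) = 0, h′′(0) = 0, h′′′(0) = -12, h′′′′(0) = 36.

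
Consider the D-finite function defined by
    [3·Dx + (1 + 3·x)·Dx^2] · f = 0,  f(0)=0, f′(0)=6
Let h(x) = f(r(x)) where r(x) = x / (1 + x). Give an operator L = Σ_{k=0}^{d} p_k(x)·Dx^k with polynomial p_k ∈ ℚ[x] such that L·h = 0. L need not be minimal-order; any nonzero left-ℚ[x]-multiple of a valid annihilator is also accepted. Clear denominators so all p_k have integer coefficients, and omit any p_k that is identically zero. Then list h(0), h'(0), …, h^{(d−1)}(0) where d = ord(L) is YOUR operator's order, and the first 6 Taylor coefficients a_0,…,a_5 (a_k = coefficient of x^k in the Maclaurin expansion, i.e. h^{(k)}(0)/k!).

L = (5 + 8·x)·Dx + (1 + 5·x + 4·x^2)·Dx^2  (order 2).
h: a_k = 0, 6, -15, 42, -255/2, 2046/5, …
ICs: h(0) = 0, h′(0) = 6.

f: a_k = 0, 6, -9, 18, -81/2, 486/5, …
Change of var in L_f (x↦r) gives L₀.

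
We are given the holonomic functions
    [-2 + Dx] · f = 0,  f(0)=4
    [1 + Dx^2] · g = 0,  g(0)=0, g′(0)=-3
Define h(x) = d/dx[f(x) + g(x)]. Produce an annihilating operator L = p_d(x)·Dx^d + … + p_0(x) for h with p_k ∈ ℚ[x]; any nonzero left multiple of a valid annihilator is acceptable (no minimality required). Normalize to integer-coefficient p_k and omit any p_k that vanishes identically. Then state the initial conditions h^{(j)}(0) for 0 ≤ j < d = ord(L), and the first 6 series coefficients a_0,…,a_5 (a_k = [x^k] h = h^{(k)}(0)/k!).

L = 2 - Dx + 2·Dx^2 - Dx^3  (order 3).
h: a_k = 5, 16, 35/2, 32/3, 125/24, 32/15, …
ICs: h(0) = 5, h′(0) = 16, h′′(0) = 35.

f: a_k = 4, 8, 8, 16/3, 8/3, 16/15, …
g: a_k = 0, -3, 0, 1/2, 0, -1/40, …
L₀ := lclm(L_f,L_g); ord L₀ ≤ 1+2.
Differentiate: ansatz ord ≤ ord L₀ ⇒ L.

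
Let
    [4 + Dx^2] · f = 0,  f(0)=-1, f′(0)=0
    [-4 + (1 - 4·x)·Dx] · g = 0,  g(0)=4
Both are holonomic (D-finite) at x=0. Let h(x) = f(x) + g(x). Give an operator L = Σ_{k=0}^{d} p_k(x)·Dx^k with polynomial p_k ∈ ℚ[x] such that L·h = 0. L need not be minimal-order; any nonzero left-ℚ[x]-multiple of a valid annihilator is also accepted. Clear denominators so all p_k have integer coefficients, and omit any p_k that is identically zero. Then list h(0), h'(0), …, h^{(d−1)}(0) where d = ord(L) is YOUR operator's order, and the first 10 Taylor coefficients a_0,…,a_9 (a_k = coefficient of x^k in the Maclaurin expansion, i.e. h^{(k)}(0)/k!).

L = (-400 + 128·x - 256·x^2) + (36 - 176·x + 192·x^2 - 256·x^3)·Dx + (-100 + 32·x - 64·x^2)·Dx^2 + (9 - 44·x + 48·x^2 - 64·x^3)·Dx^3  (order 3).
h: a_k = 3, 16, 66, 256, 3070/3, 4096, 737284/45, 65536, 82575358/315, 1048576, …
ICs: h(0) = 3, h′(0) = 16, h′′(0) = 132.

f: a_k = -1, 0, 2, 0, -2/3, 0, 4/45, 0, -2/315, 0, …
g: a_k = 4, 16, 64, 256, 1024, 4096, 16384, 65536, 262144, 1048576, …
f+g: L₀ = lclm(L_f,L_g), ord ≤ 2+1.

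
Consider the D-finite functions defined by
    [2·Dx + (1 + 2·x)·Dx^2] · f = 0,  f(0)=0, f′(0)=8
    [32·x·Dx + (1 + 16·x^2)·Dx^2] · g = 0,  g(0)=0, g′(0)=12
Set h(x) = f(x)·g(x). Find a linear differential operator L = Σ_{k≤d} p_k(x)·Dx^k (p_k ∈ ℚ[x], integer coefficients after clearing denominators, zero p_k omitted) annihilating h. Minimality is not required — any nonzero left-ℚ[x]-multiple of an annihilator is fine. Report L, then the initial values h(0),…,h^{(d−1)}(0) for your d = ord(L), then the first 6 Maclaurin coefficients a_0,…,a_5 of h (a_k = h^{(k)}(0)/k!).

L = (2304 + 8960·x + 114688·x^2 + 552960·x^3 + 983040·x^4 + 851968·x^5 + 1048576·x^7)·Dx + (1032 + 14720·x + 111872·x^2 + 616448·x^3 + 1884160·x^4 + 3047424·x^5 + 2293760·x^6 + 1572864·x^7 + 3670016·x^8)·Dx^2 + (72 + 2512·x + 19968·x^2 + 99072·x^3 + 393216·x^4 + 1019904·x^5 + 1572864·x^6 + 1376256·x^7 + 1572864·x^8 + 2097152·x^9)·Dx^3 + (17 + 132·x + 964·x^2 + 4864·x^3 + 18432·x^4 + 55296·x^5 + 129024·x^6 + 196608·x^7 + 196608·x^8 + 262144·x^9 + 262144·x^10)·Dx^4  (order 4).
h: a_k = 0, 0, 96, -96, -384, 320, …
ICs: h(0) = 0, h′(0) = 0, h′′(0) = 192, h′′′(0) = -576.

f: a_k = 0, 8, -8, 32/3, -16, 128/5, …
g: a_k = 0, 12, 0, -64, 0, 3072/5, …
Product ⇒ symmetric product L₀, ord ≤ 4.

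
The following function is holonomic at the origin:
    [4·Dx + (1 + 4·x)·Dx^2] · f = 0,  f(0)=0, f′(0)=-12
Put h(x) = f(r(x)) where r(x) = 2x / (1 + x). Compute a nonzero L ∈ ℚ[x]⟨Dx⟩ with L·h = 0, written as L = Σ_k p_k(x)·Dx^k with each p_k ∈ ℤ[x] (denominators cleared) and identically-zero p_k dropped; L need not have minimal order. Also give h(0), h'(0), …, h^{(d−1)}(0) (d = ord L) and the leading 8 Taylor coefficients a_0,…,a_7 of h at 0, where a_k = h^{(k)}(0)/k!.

f: a_k = 0, -12, 24, -64, 192, -3072/5, 2048, -49152/7, …
f∘r: x↦r, Dx↦Dx/r' in L_f ⇒ L₀.
L = (10 + 18·x)·Dx + (1 + 10·x + 9·x^2)·Dx^2  (order 2).
h: a_k = 0, -24, 120, -728, 4920, -177144/5, 265720, -14348904/7, …
ICs: h(0) = 0, h′(0) = -24.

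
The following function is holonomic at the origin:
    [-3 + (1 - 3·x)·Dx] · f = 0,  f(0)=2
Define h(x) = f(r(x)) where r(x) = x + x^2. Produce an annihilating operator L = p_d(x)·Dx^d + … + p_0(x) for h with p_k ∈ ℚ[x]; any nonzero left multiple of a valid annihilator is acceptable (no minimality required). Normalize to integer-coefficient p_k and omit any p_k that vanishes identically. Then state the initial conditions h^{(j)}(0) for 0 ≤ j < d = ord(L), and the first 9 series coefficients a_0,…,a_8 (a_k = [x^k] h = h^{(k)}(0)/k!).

L = (3 + 6·x) + (-1 + 3·x + 3·x^2)·Dx  (order 1).
h: a_k = 2, 6, 24, 90, 342, 1296, 4914, 18630, 70632, …
ICs: h(0) = 2.

f: a_k = 2, 6, 18, 54, 162, 486, 1458, 4374, 13122, …
f∘r: x↦r, Dx↦Dx/r' in L_f ⇒ L₀.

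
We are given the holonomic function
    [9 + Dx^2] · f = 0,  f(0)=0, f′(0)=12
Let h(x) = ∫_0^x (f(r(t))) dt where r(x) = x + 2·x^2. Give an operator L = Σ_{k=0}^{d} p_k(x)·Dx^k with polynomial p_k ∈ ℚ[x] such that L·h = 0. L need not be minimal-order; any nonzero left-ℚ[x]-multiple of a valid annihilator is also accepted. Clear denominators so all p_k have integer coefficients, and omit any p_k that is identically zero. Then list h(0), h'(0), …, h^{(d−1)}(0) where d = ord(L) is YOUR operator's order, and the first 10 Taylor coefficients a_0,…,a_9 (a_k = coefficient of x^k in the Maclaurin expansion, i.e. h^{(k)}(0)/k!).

L = (9 + 108·x + 432·x^2 + 576·x^3)·Dx - 4·Dx^2 + (1 + 4·x)·Dx^3  (order 3).
h: a_k = 0, 0, 6, 8, -9/2, -108/5, -693/20, -9, 45117/1120, 693/10, …
ICs: h(0) = 0, h′(0) = 0, h′′(0) = 12.

f: a_k = 0, 12, 0, -18, 0, 81/10, 0, -243/140, 0, 243/1120, …
f∘r: x↦r, Dx↦Dx/r' in L_f ⇒ L₀.
h=∫₀ˣh₀: take L = L₀·Dx.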